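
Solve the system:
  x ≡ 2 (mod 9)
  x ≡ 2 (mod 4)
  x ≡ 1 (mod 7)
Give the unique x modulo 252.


Moduli 9, 4, 7 are pairwise coprime; by CRT there is a unique solution modulo M = 9 · 4 · 7 = 252.
Solve pairwise, accumulating the modulus:
  Start with x ≡ 2 (mod 9).
  Combine with x ≡ 2 (mod 4): since gcd(9, 4) = 1, we get a unique residue mod 36.
    Write x = 2 + 9·t and substitute into x ≡ 2 (mod 4): 9·t ≡ 2 − 2 = 0 (mod 4).
    Reduce coefficients mod 4: 1·t ≡ 0 (mod 4).
    So t ≡ 0 (mod 4).
    Then x = 2 + 9·0 = 2, valid modulo lcm(9, 4) = 36: x ≡ 2 (mod 36).
  Combine with x ≡ 1 (mod 7): since gcd(36, 7) = 1, we get a unique residue mod 252.
    Write x = 2 + 36·t and substitute into x ≡ 1 (mod 7): 36·t ≡ 1 − 2 = -1 (mod 7).
    Reduce coefficients mod 7: 1·t ≡ 6 (mod 7).
    So t ≡ 6 (mod 7).
    Then x = 2 + 36·6 = 218, valid modulo lcm(36, 7) = 252: x ≡ 218 (mod 252).
Verify: 218 mod 9 = 2 ✓, 218 mod 4 = 2 ✓, 218 mod 7 = 1 ✓.

x ≡ 218 (mod 252).


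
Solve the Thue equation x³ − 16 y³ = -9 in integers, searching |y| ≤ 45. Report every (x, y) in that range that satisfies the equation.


The equation is x³ - 16y³ = -9. For fixed y, x³ = 16·y³ − 9, so a solution requires the RHS to be a perfect cube.
Strategy: iterate y from -45 to 45, compute RHS = 16·y³ − 9, and check whether it is a (positive or negative) perfect cube.
Check small values of y:
  y = 0: RHS = -9 is not a perfect cube.
  y = 1: RHS = 7 is not a perfect cube.
  y = -1: RHS = -25 is not a perfect cube.
  y = 2: RHS = 119 is not a perfect cube.
  y = -2: RHS = -137 is not a perfect cube.
  y = 3: RHS = 423 is not a perfect cube.
  y = -3: RHS = -441 is not a perfect cube.
Continuing the search up to |y| = 45 finds no solutions either.
No (x, y) in the scanned range satisfies the equation.

No integer solutions with |y| ≤ 45.


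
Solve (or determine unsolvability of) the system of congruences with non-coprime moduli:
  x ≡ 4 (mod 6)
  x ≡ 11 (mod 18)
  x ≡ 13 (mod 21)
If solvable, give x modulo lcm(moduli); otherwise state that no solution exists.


Moduli 6, 18, 21 are not pairwise coprime, so CRT works modulo lcm(m_i) when all pairwise compatibility conditions hold.
Pairwise compatibility: gcd(m_i, m_j) must divide a_i - a_j for every pair.
Merge one congruence at a time:
  Start: x ≡ 4 (mod 6).
  Combine with x ≡ 11 (mod 18): gcd(6, 18) = 6, and 11 - 4 = 7 is NOT divisible by 6.
    ⇒ system is inconsistent (no integer solution).

No solution (the system is inconsistent).


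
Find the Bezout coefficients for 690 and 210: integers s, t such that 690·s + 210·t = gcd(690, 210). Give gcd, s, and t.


Euclidean algorithm on (690, 210) — divide until remainder is 0:
  690 = 3 · 210 + 60
  210 = 3 · 60 + 30
  60 = 2 · 30 + 0
gcd(690, 210) = 30.
Track Bezout coefficients alongside the remainders: start with r₀ = 690 = a·1 + b·0 (s = 1, t = 0) and r₁ = 210 = a·0 + b·1 (s = 0, t = 1); each new remainder r_{k+1} = r_{k-1} − q_k·r_k inherits s_{k+1} = s_{k-1} − q_k·s_k, t_{k+1} = t_{k-1} − q_k·t_k, so r_k = a·s_k + b·t_k at every step:
  q = 3: r = 60, s = 1 − 3·0 = 1, t = 0 − 3·1 = -3  (check: 690·1 + 210·(-3) = 60)
  q = 3: r = 30, s = 0 − 3·1 = -3, t = 1 − 3·(-3) = 10  (check: 690·(-3) + 210·10 = 30)
The row with r = 30 (the gcd) gives the Bezout coefficients s = -3, t = 10.
Result: 690 · (-3) + 210 · (10) = 30.

gcd(690, 210) = 30; s = -3, t = 10 (check: 690·(-3) + 210·10 = 30).


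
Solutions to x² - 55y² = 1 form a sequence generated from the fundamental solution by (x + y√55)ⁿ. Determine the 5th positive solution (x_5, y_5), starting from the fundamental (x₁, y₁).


Step 1: Find the fundamental solution (x₁, y₁) of x² - 55y² = 1.
  Expand √55 as a continued fraction. a₀ = ⌊√55⌋ = 7; iterate m_{k+1} = d_k·a_k − m_k, d_{k+1} = (55 − m_{k+1}²)/d_k, a_{k+1} = ⌊(a₀ + m_{k+1})/d_{k+1}⌋ (starting m₀ = 0, d₀ = 1), with convergents p_k = a_k·p_{k-1} + p_{k-2}, q_k = a_k·q_{k-1} + q_{k-2} (p₋₁ = 1, q₋₁ = 0):
  k = 0: a₀ = 7; p₀/q₀ = 7/1; p₀² − 55·q₀² = 49 − 55 = -6.
  k = 1: m = 7, d = 6, a = ⌊(7 + 7)/6⌋ = 2; p/q = (2·7 + 1)/(2·1 + 0) = 15/2; p² − 55·q² = 225 − 220 = 5.
  k = 2: m = 5, d = 5, a = ⌊(7 + 5)/5⌋ = 2; p/q = (2·15 + 7)/(2·2 + 1) = 37/5; p² − 55·q² = 1369 − 1375 = -6.
  k = 3: m = 5, d = 6, a = ⌊(7 + 5)/6⌋ = 2; p/q = (2·37 + 15)/(2·5 + 2) = 89/12; p² − 55·q² = 7921 − 7920 = 1.
  The first convergent with p² − 55·q² = 1 gives the fundamental solution (x₁, y₁) = (89, 12).
Step 2: Apply the recurrence (x_{n+1}, y_{n+1}) = (x₁x_n + 55y₁y_n, x₁y_n + y₁x_n) repeatedly.
  From (x_1, y_1) = (89, 12): x_2 = 89·89 + 55·12·12 = 15841; y_2 = 89·12 + 12·89 = 2136.
  From (x_2, y_2) = (15841, 2136): x_3 = 89·15841 + 55·12·2136 = 2819609; y_3 = 89·2136 + 12·15841 = 380196.
  From (x_3, y_3) = (2819609, 380196): x_4 = 89·2819609 + 55·12·380196 = 501874561; y_4 = 89·380196 + 12·2819609 = 67672752.
  From (x_4, y_4) = (501874561, 67672752): x_5 = 89·501874561 + 55·12·67672752 = 89330852249; y_5 = 89·67672752 + 12·501874561 = 12045369660.
Step 3: Verify x_5² - 55·y_5² = 7980001163532668358001 - 7980001163532668358000 = 1 (should be 1). ✓

(x_1, y_1) = (89, 12); (x_5, y_5) = (89330852249, 12045369660).


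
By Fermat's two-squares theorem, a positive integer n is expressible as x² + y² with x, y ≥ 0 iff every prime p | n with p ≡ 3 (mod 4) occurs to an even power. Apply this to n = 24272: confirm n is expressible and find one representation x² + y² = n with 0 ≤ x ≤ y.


Step 1: Factor n = 24272 = 2^4 · 37 · 41.
Step 2: Check the mod-4 condition on each prime factor: 2 = 2 (special); 37 ≡ 1 (mod 4), exponent 1; 41 ≡ 1 (mod 4), exponent 1.
All primes ≡ 3 (mod 4) appear to even exponent (or don't appear), so by the two-squares theorem n IS expressible as a sum of two squares.
Step 3: Build a representation. Group n = k² · m with k = 4 and m = 37 · 41 = 1517 (a product of primes ≡ 1 (mod 4)); a representation of m scales to one of n via (k·x)² + (k·y)² = k²(x² + y²). Each prime p ≡ 1 (mod 4) is itself a sum of two squares; find a² by testing p − a² for a perfect square:
  37: 37 − 1² = 36 = 6² ⇒ 37 = 1² + 6².
  41: 41 − 1² = 40, 41 − 2² = 37, 41 − 3² = 32, 41 − 4² = 25 = 5² ⇒ 41 = 4² + 5².
  Combine using the Brahmagupta–Fibonacci identity (a² + b²)(c² + d²) = (ac − bd)² + (ad + bc)² = (ac + bd)² + (ad − bc)²:
  37 · 41 = 1517: from (1² + 6²)(4² + 5²), take (1·4 − 6·5, 1·5 + 6·4) = (4 − 30, 5 + 24) = (-26, 29); dropping signs (only squares matter) gives (26, 29); check 26² + 29² = 676 + 841 = 1517 ✓.
  Scale by k = 4: (4·26, 4·29) = (104, 116).
Step 4: Order so x ≤ y and verify: 104² + 116² = 10816 + 13456 = 24272 = n. ✓

n = 24272 = 104² + 116² (one valid representation with x ≤ y).


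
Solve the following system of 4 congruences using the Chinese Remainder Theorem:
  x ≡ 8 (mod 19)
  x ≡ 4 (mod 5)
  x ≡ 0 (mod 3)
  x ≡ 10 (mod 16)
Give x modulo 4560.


Product of moduli M = 19 · 5 · 3 · 16 = 4560.
Merge one congruence at a time:
  Start: x ≡ 8 (mod 19).
  Combine with x ≡ 4 (mod 5); new modulus lcm = 95.
    Write x = 8 + 19·t and substitute into x ≡ 4 (mod 5): 19·t ≡ 4 − 8 = -4 (mod 5).
    Reduce coefficients mod 5: 4·t ≡ 1 (mod 5).
    The inverse of 4 mod 5 is 4 (since 4·4 = 16 = 3·5 + 1), so t ≡ 4·1 = 4 ≡ 4 (mod 5).
    Then x = 8 + 19·4 = 84, valid modulo lcm(19, 5) = 95: x ≡ 84 (mod 95).
  Combine with x ≡ 0 (mod 3); new modulus lcm = 285.
    Write x = 84 + 95·t and substitute into x ≡ 0 (mod 3): 95·t ≡ 0 − 84 = -84 (mod 3).
    Reduce coefficients mod 3: 2·t ≡ 0 (mod 3).
    The inverse of 2 mod 3 is 2 (since 2·2 = 4 = 1·3 + 1), so t ≡ 2·0 = 0 ≡ 0 (mod 3).
    Then x = 84 + 95·0 = 84, valid modulo lcm(95, 3) = 285: x ≡ 84 (mod 285).
  Combine with x ≡ 10 (mod 16); new modulus lcm = 4560.
    Write x = 84 + 285·t and substitute into x ≡ 10 (mod 16): 285·t ≡ 10 − 84 = -74 (mod 16).
    Reduce coefficients mod 16: 13·t ≡ 6 (mod 16).
    The inverse of 13 mod 16 is 5 (since 13·5 = 65 = 4·16 + 1), so t ≡ 5·6 = 30 ≡ 14 (mod 16).
    Then x = 84 + 285·14 = 4074, valid modulo lcm(285, 16) = 4560: x ≡ 4074 (mod 4560).
Verify against each original: 4074 mod 19 = 8, 4074 mod 5 = 4, 4074 mod 3 = 0, 4074 mod 16 = 10.

x ≡ 4074 (mod 4560).


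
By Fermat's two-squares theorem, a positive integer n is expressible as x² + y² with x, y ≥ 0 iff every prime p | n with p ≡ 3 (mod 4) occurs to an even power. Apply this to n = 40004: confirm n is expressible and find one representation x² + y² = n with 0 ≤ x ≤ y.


Step 1: Factor n = 40004 = 2^2 · 73 · 137.
Step 2: Check the mod-4 condition on each prime factor: 2 = 2 (special); 73 ≡ 1 (mod 4), exponent 1; 137 ≡ 1 (mod 4), exponent 1.
All primes ≡ 3 (mod 4) appear to even exponent (or don't appear), so by the two-squares theorem n IS expressible as a sum of two squares.
Step 3: Build a representation. Group n = k² · m with k = 2 and m = 73 · 137 = 10001 (a product of primes ≡ 1 (mod 4)); a representation of m scales to one of n via (k·x)² + (k·y)² = k²(x² + y²). Each prime p ≡ 1 (mod 4) is itself a sum of two squares; find a² by testing p − a² for a perfect square:
  73: 73 − 1² = 72, 73 − 2² = 69, 73 − 3² = 64 = 8² ⇒ 73 = 3² + 8².
  137: 137 − 1² = 136, 137 − 2² = 133, 137 − 3² = 128, 137 − 4² = 121 = 11² ⇒ 137 = 4² + 11².
  Combine using the Brahmagupta–Fibonacci identity (a² + b²)(c² + d²) = (ac − bd)² + (ad + bc)² = (ac + bd)² + (ad − bc)²:
  73 · 137 = 10001: from (3² + 8²)(4² + 11²), take (3·4 − 8·11, 3·11 + 8·4) = (12 − 88, 33 + 32) = (-76, 65); dropping signs (only squares matter) gives (76, 65); check 76² + 65² = 5776 + 4225 = 10001 ✓.
  Scale by k = 2: (2·76, 2·65) = (152, 130).
Step 4: Order so x ≤ y and verify: 130² + 152² = 16900 + 23104 = 40004 = n. ✓

n = 40004 = 130² + 152² (one valid representation with x ≤ y).


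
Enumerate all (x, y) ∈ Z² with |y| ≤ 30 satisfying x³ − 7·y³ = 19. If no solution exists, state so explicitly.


The equation is x³ - 7y³ = 19. For fixed y, x³ = 7·y³ + 19, so a solution requires the RHS to be a perfect cube.
Strategy: iterate y from -30 to 30, compute RHS = 7·y³ + 19, and check whether it is a (positive or negative) perfect cube.
Check small values of y:
  y = 0: RHS = 19 is not a perfect cube.
  y = 1: RHS = 26 is not a perfect cube.
  y = -1: RHS = 12 is not a perfect cube.
  y = 2: RHS = 75 is not a perfect cube.
  y = -2: RHS = -37 is not a perfect cube.
  y = 3: RHS = 208 is not a perfect cube.
  y = -3: RHS = -170 is not a perfect cube.
Continuing the search up to |y| = 30 finds no solutions either.
No (x, y) in the scanned range satisfies the equation.

No integer solutions with |y| ≤ 30.


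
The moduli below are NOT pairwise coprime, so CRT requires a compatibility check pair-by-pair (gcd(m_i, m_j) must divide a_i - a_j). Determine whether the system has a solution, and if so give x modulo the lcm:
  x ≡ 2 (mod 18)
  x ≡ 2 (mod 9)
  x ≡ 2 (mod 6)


Moduli 18, 9, 6 are not pairwise coprime, so CRT works modulo lcm(m_i) when all pairwise compatibility conditions hold.
Pairwise compatibility: gcd(m_i, m_j) must divide a_i - a_j for every pair.
Merge one congruence at a time:
  Start: x ≡ 2 (mod 18).
  Combine with x ≡ 2 (mod 9): gcd(18, 9) = 9; 2 - 2 = 0, which IS divisible by 9, so compatible.
    Write x = 2 + 18·t and substitute into x ≡ 2 (mod 9): 18·t ≡ 2 − 2 = 0 (mod 9).
    Divide the congruence (and modulus) by g = 9: 2·t ≡ 0 (mod 1).
    Modulo 1 every t works; take t = 0.
    Then x = 2 + 18·0 = 2, valid modulo lcm(18, 9) = 18: x ≡ 2 (mod 18).
  Combine with x ≡ 2 (mod 6): gcd(18, 6) = 6; 2 - 2 = 0, which IS divisible by 6, so compatible.
    Write x = 2 + 18·t and substitute into x ≡ 2 (mod 6): 18·t ≡ 2 − 2 = 0 (mod 6).
    Divide the congruence (and modulus) by g = 6: 3·t ≡ 0 (mod 1).
    Modulo 1 every t works; take t = 0.
    Then x = 2 + 18·0 = 2, valid modulo lcm(18, 6) = 18: x ≡ 2 (mod 18).
Verify: 2 mod 18 = 2, 2 mod 9 = 2, 2 mod 6 = 2.

x ≡ 2 (mod 18).


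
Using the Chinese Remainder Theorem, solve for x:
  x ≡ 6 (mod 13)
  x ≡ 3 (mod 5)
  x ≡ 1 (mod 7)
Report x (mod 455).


Moduli 13, 5, 7 are pairwise coprime; by CRT there is a unique solution modulo M = 13 · 5 · 7 = 455.
Solve pairwise, accumulating the modulus:
  Start with x ≡ 6 (mod 13).
  Combine with x ≡ 3 (mod 5): since gcd(13, 5) = 1, we get a unique residue mod 65.
    Write x = 6 + 13·t and substitute into x ≡ 3 (mod 5): 13·t ≡ 3 − 6 = -3 (mod 5).
    Reduce coefficients mod 5: 3·t ≡ 2 (mod 5).
    The inverse of 3 mod 5 is 2 (since 3·2 = 6 = 1·5 + 1), so t ≡ 2·2 = 4 ≡ 4 (mod 5).
    Then x = 6 + 13·4 = 58, valid modulo lcm(13, 5) = 65: x ≡ 58 (mod 65).
  Combine with x ≡ 1 (mod 7): since gcd(65, 7) = 1, we get a unique residue mod 455.
    Write x = 58 + 65·t and substitute into x ≡ 1 (mod 7): 65·t ≡ 1 − 58 = -57 (mod 7).
    Reduce coefficients mod 7: 2·t ≡ 6 (mod 7).
    The inverse of 2 mod 7 is 4 (since 2·4 = 8 = 1·7 + 1), so t ≡ 4·6 = 24 ≡ 3 (mod 7).
    Then x = 58 + 65·3 = 253, valid modulo lcm(65, 7) = 455: x ≡ 253 (mod 455).
Verify: 253 mod 13 = 6 ✓, 253 mod 5 = 3 ✓, 253 mod 7 = 1 ✓.

x ≡ 253 (mod 455).


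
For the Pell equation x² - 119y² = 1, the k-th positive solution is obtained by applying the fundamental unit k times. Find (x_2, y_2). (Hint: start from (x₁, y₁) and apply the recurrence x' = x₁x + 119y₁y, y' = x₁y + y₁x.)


Step 1: Find the fundamental solution (x₁, y₁) of x² - 119y² = 1.
  Expand √119 as a continued fraction. a₀ = ⌊√119⌋ = 10; iterate m_{k+1} = d_k·a_k − m_k, d_{k+1} = (119 − m_{k+1}²)/d_k, a_{k+1} = ⌊(a₀ + m_{k+1})/d_{k+1}⌋ (starting m₀ = 0, d₀ = 1), with convergents p_k = a_k·p_{k-1} + p_{k-2}, q_k = a_k·q_{k-1} + q_{k-2} (p₋₁ = 1, q₋₁ = 0):
  k = 0: a₀ = 10; p₀/q₀ = 10/1; p₀² − 119·q₀² = 100 − 119 = -19.
  k = 1: m = 10, d = 19, a = ⌊(10 + 10)/19⌋ = 1; p/q = (1·10 + 1)/(1·1 + 0) = 11/1; p² − 119·q² = 121 − 119 = 2.
  k = 2: m = 9, d = 2, a = ⌊(10 + 9)/2⌋ = 9; p/q = (9·11 + 10)/(9·1 + 1) = 109/10; p² − 119·q² = 11881 − 11900 = -19.
  k = 3: m = 9, d = 19, a = ⌊(10 + 9)/19⌋ = 1; p/q = (1·109 + 11)/(1·10 + 1) = 120/11; p² − 119·q² = 14400 − 14399 = 1.
  The first convergent with p² − 119·q² = 1 gives the fundamental solution (x₁, y₁) = (120, 11).
Step 2: Apply the recurrence (x_{n+1}, y_{n+1}) = (x₁x_n + 119y₁y_n, x₁y_n + y₁x_n) repeatedly.
  From (x_1, y_1) = (120, 11): x_2 = 120·120 + 119·11·11 = 28799; y_2 = 120·11 + 11·120 = 2640.
Step 3: Verify x_2² - 119·y_2² = 829382401 - 829382400 = 1 (should be 1). ✓

(x_1, y_1) = (120, 11); (x_2, y_2) = (28799, 2640).


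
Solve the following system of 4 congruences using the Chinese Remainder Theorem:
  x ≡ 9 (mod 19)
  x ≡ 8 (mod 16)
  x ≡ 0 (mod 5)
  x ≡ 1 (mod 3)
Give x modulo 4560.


Product of moduli M = 19 · 16 · 5 · 3 = 4560.
Merge one congruence at a time:
  Start: x ≡ 9 (mod 19).
  Combine with x ≡ 8 (mod 16); new modulus lcm = 304.
    Write x = 9 + 19·t and substitute into x ≡ 8 (mod 16): 19·t ≡ 8 − 9 = -1 (mod 16).
    Reduce coefficients mod 16: 3·t ≡ 15 (mod 16).
    The inverse of 3 mod 16 is 11 (since 3·11 = 33 = 2·16 + 1), so t ≡ 11·15 = 165 ≡ 5 (mod 16).
    Then x = 9 + 19·5 = 104, valid modulo lcm(19, 16) = 304: x ≡ 104 (mod 304).
  Combine with x ≡ 0 (mod 5); new modulus lcm = 1520.
    Write x = 104 + 304·t and substitute into x ≡ 0 (mod 5): 304·t ≡ 0 − 104 = -104 (mod 5).
    Reduce coefficients mod 5: 4·t ≡ 1 (mod 5).
    The inverse of 4 mod 5 is 4 (since 4·4 = 16 = 3·5 + 1), so t ≡ 4·1 = 4 ≡ 4 (mod 5).
    Then x = 104 + 304·4 = 1320, valid modulo lcm(304, 5) = 1520: x ≡ 1320 (mod 1520).
  Combine with x ≡ 1 (mod 3); new modulus lcm = 4560.
    Write x = 1320 + 1520·t and substitute into x ≡ 1 (mod 3): 1520·t ≡ 1 − 1320 = -1319 (mod 3).
    Reduce coefficients mod 3: 2·t ≡ 1 (mod 3).
    The inverse of 2 mod 3 is 2 (since 2·2 = 4 = 1·3 + 1), so t ≡ 2·1 = 2 ≡ 2 (mod 3).
    Then x = 1320 + 1520·2 = 4360, valid modulo lcm(1520, 3) = 4560: x ≡ 4360 (mod 4560).
Verify against each original: 4360 mod 19 = 9, 4360 mod 16 = 8, 4360 mod 5 = 0, 4360 mod 3 = 1.

x ≡ 4360 (mod 4560).


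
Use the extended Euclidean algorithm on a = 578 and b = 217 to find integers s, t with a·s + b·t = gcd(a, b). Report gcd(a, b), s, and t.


Euclidean algorithm on (578, 217) — divide until remainder is 0:
  578 = 2 · 217 + 144
  217 = 1 · 144 + 73
  144 = 1 · 73 + 71
  73 = 1 · 71 + 2
  71 = 35 · 2 + 1
  2 = 2 · 1 + 0
gcd(578, 217) = 1.
Track Bezout coefficients alongside the remainders: start with r₀ = 578 = a·1 + b·0 (s = 1, t = 0) and r₁ = 217 = a·0 + b·1 (s = 0, t = 1); each new remainder r_{k+1} = r_{k-1} − q_k·r_k inherits s_{k+1} = s_{k-1} − q_k·s_k, t_{k+1} = t_{k-1} − q_k·t_k, so r_k = a·s_k + b·t_k at every step:
  q = 2: r = 144, s = 1 − 2·0 = 1, t = 0 − 2·1 = -2  (check: 578·1 + 217·(-2) = 144)
  q = 1: r = 73, s = 0 − 1·1 = -1, t = 1 − 1·(-2) = 3  (check: 578·(-1) + 217·3 = 73)
  q = 1: r = 71, s = 1 − 1·(-1) = 2, t = -2 − 1·3 = -5  (check: 578·2 + 217·(-5) = 71)
  q = 1: r = 2, s = -1 − 1·2 = -3, t = 3 − 1·(-5) = 8  (check: 578·(-3) + 217·8 = 2)
  q = 35: r = 1, s = 2 − 35·(-3) = 107, t = -5 − 35·8 = -285  (check: 578·107 + 217·(-285) = 1)
The row with r = 1 (the gcd) gives the Bezout coefficients s = 107, t = -285.
Result: 578 · (107) + 217 · (-285) = 1.

gcd(578, 217) = 1; s = 107, t = -285 (check: 578·107 + 217·(-285) = 1).


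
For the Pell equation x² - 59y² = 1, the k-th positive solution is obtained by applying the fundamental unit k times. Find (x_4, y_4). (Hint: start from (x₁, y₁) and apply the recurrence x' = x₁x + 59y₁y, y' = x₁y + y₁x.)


Step 1: Find the fundamental solution (x₁, y₁) of x² - 59y² = 1.
  Expand √59 as a continued fraction. a₀ = ⌊√59⌋ = 7; iterate m_{k+1} = d_k·a_k − m_k, d_{k+1} = (59 − m_{k+1}²)/d_k, a_{k+1} = ⌊(a₀ + m_{k+1})/d_{k+1}⌋ (starting m₀ = 0, d₀ = 1), with convergents p_k = a_k·p_{k-1} + p_{k-2}, q_k = a_k·q_{k-1} + q_{k-2} (p₋₁ = 1, q₋₁ = 0):
  k = 0: a₀ = 7; p₀/q₀ = 7/1; p₀² − 59·q₀² = 49 − 59 = -10.
  k = 1: m = 7, d = 10, a = ⌊(7 + 7)/10⌋ = 1; p/q = (1·7 + 1)/(1·1 + 0) = 8/1; p² − 59·q² = 64 − 59 = 5.
  k = 2: m = 3, d = 5, a = ⌊(7 + 3)/5⌋ = 2; p/q = (2·8 + 7)/(2·1 + 1) = 23/3; p² − 59·q² = 529 − 531 = -2.
  k = 3: m = 7, d = 2, a = ⌊(7 + 7)/2⌋ = 7; p/q = (7·23 + 8)/(7·3 + 1) = 169/22; p² − 59·q² = 28561 − 28556 = 5.
  k = 4: m = 7, d = 5, a = ⌊(7 + 7)/5⌋ = 2; p/q = (2·169 + 23)/(2·22 + 3) = 361/47; p² − 59·q² = 130321 − 130331 = -10.
  k = 5: m = 3, d = 10, a = ⌊(7 + 3)/10⌋ = 1; p/q = (1·361 + 169)/(1·47 + 22) = 530/69; p² − 59·q² = 280900 − 280899 = 1.
  The first convergent with p² − 59·q² = 1 gives the fundamental solution (x₁, y₁) = (530, 69).
Step 2: Apply the recurrence (x_{n+1}, y_{n+1}) = (x₁x_n + 59y₁y_n, x₁y_n + y₁x_n) repeatedly.
  From (x_1, y_1) = (530, 69): x_2 = 530·530 + 59·69·69 = 561799; y_2 = 530·69 + 69·530 = 73140.
  From (x_2, y_2) = (561799, 73140): x_3 = 530·561799 + 59·69·73140 = 595506410; y_3 = 530·73140 + 69·561799 = 77528331.
  From (x_3, y_3) = (595506410, 77528331): x_4 = 530·595506410 + 59·69·77528331 = 631236232801; y_4 = 530·77528331 + 69·595506410 = 82179957720.
Step 3: Verify x_4² - 59·y_4² = 398459181600798268305601 - 398459181600798268305600 = 1 (should be 1). ✓

(x_1, y_1) = (530, 69); (x_4, y_4) = (631236232801, 82179957720).


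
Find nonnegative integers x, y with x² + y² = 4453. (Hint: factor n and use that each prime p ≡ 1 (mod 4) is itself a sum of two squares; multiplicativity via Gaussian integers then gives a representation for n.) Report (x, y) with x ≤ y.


Step 1: Factor n = 4453 = 61 · 73.
Step 2: Check the mod-4 condition on each prime factor: 61 ≡ 1 (mod 4), exponent 1; 73 ≡ 1 (mod 4), exponent 1.
All primes ≡ 3 (mod 4) appear to even exponent (or don't appear), so by the two-squares theorem n IS expressible as a sum of two squares.
Step 3: Build a representation. Here n = 61 · 73 is a product of primes ≡ 1 (mod 4). Each prime p ≡ 1 (mod 4) is itself a sum of two squares; find a² by testing p − a² for a perfect square:
  61: 61 − 1² = 60, 61 − 2² = 57, 61 − 3² = 52, 61 − 4² = 45, 61 − 5² = 36 = 6² ⇒ 61 = 5² + 6².
  73: 73 − 1² = 72, 73 − 2² = 69, 73 − 3² = 64 = 8² ⇒ 73 = 3² + 8².
  Combine using the Brahmagupta–Fibonacci identity (a² + b²)(c² + d²) = (ac − bd)² + (ad + bc)² = (ac + bd)² + (ad − bc)²:
  61 · 73 = 4453: from (5² + 6²)(3² + 8²), take (5·3 − 6·8, 5·8 + 6·3) = (15 − 48, 40 + 18) = (-33, 58); dropping signs (only squares matter) gives (33, 58); check 33² + 58² = 1089 + 3364 = 4453 ✓.
Step 4: Order so x ≤ y and verify: 33² + 58² = 1089 + 3364 = 4453 = n. ✓

n = 4453 = 33² + 58² (one valid representation with x ≤ y).


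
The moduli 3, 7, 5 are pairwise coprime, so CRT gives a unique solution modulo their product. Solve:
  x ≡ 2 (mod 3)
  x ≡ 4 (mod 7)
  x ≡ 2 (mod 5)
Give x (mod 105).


Moduli 3, 7, 5 are pairwise coprime; by CRT there is a unique solution modulo M = 3 · 7 · 5 = 105.
Solve pairwise, accumulating the modulus:
  Start with x ≡ 2 (mod 3).
  Combine with x ≡ 4 (mod 7): since gcd(3, 7) = 1, we get a unique residue mod 21.
    Write x = 2 + 3·t and substitute into x ≡ 4 (mod 7): 3·t ≡ 4 − 2 = 2 (mod 7).
    The inverse of 3 mod 7 is 5 (since 3·5 = 15 = 2·7 + 1), so t ≡ 5·2 = 10 ≡ 3 (mod 7).
    Then x = 2 + 3·3 = 11, valid modulo lcm(3, 7) = 21: x ≡ 11 (mod 21).
  Combine with x ≡ 2 (mod 5): since gcd(21, 5) = 1, we get a unique residue mod 105.
    Write x = 11 + 21·t and substitute into x ≡ 2 (mod 5): 21·t ≡ 2 − 11 = -9 (mod 5).
    Reduce coefficients mod 5: 1·t ≡ 1 (mod 5).
    So t ≡ 1 (mod 5).
    Then x = 11 + 21·1 = 32, valid modulo lcm(21, 5) = 105: x ≡ 32 (mod 105).
Verify: 32 mod 3 = 2 ✓, 32 mod 7 = 4 ✓, 32 mod 5 = 2 ✓.

x ≡ 32 (mod 105).


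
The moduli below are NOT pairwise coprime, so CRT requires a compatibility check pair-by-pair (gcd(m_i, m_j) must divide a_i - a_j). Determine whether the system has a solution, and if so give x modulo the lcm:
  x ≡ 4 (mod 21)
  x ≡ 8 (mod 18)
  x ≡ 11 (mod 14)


Moduli 21, 18, 14 are not pairwise coprime, so CRT works modulo lcm(m_i) when all pairwise compatibility conditions hold.
Pairwise compatibility: gcd(m_i, m_j) must divide a_i - a_j for every pair.
Merge one congruence at a time:
  Start: x ≡ 4 (mod 21).
  Combine with x ≡ 8 (mod 18): gcd(21, 18) = 3, and 8 - 4 = 4 is NOT divisible by 3.
    ⇒ system is inconsistent (no integer solution).

No solution (the system is inconsistent).


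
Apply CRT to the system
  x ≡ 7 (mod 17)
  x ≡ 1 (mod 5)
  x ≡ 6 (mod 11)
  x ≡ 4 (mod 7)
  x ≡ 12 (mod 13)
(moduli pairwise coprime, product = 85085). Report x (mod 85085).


Product of moduli M = 17 · 5 · 11 · 7 · 13 = 85085.
Merge one congruence at a time:
  Start: x ≡ 7 (mod 17).
  Combine with x ≡ 1 (mod 5); new modulus lcm = 85.
    Write x = 7 + 17·t and substitute into x ≡ 1 (mod 5): 17·t ≡ 1 − 7 = -6 (mod 5).
    Reduce coefficients mod 5: 2·t ≡ 4 (mod 5).
    The inverse of 2 mod 5 is 3 (since 2·3 = 6 = 1·5 + 1), so t ≡ 3·4 = 12 ≡ 2 (mod 5).
    Then x = 7 + 17·2 = 41, valid modulo lcm(17, 5) = 85: x ≡ 41 (mod 85).
  Combine with x ≡ 6 (mod 11); new modulus lcm = 935.
    Write x = 41 + 85·t and substitute into x ≡ 6 (mod 11): 85·t ≡ 6 − 41 = -35 (mod 11).
    Reduce coefficients mod 11: 8·t ≡ 9 (mod 11).
    The inverse of 8 mod 11 is 7 (since 8·7 = 56 = 5·11 + 1), so t ≡ 7·9 = 63 ≡ 8 (mod 11).
    Then x = 41 + 85·8 = 721, valid modulo lcm(85, 11) = 935: x ≡ 721 (mod 935).
  Combine with x ≡ 4 (mod 7); new modulus lcm = 6545.
    Write x = 721 + 935·t and substitute into x ≡ 4 (mod 7): 935·t ≡ 4 − 721 = -717 (mod 7).
    Reduce coefficients mod 7: 4·t ≡ 4 (mod 7).
    The inverse of 4 mod 7 is 2 (since 4·2 = 8 = 1·7 + 1), so t ≡ 2·4 = 8 ≡ 1 (mod 7).
    Then x = 721 + 935·1 = 1656, valid modulo lcm(935, 7) = 6545: x ≡ 1656 (mod 6545).
  Combine with x ≡ 12 (mod 13); new modulus lcm = 85085.
    Write x = 1656 + 6545·t and substitute into x ≡ 12 (mod 13): 6545·t ≡ 12 − 1656 = -1644 (mod 13).
    Reduce coefficients mod 13: 6·t ≡ 7 (mod 13).
    The inverse of 6 mod 13 is 11 (since 6·11 = 66 = 5·13 + 1), so t ≡ 11·7 = 77 ≡ 12 (mod 13).
    Then x = 1656 + 6545·12 = 80196, valid modulo lcm(6545, 13) = 85085: x ≡ 80196 (mod 85085).
Verify against each original: 80196 mod 17 = 7, 80196 mod 5 = 1, 80196 mod 11 = 6, 80196 mod 7 = 4, 80196 mod 13 = 12.

x ≡ 80196 (mod 85085).


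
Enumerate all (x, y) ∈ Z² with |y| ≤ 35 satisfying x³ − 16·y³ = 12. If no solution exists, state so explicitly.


The equation is x³ - 16y³ = 12. For fixed y, x³ = 16·y³ + 12, so a solution requires the RHS to be a perfect cube.
Strategy: iterate y from -35 to 35, compute RHS = 16·y³ + 12, and check whether it is a (positive or negative) perfect cube.
Check small values of y:
  y = 0: RHS = 12 is not a perfect cube.
  y = 1: RHS = 28 is not a perfect cube.
  y = -1: RHS = -4 is not a perfect cube.
  y = 2: RHS = 140 is not a perfect cube.
  y = -2: RHS = -116 is not a perfect cube.
  y = 3: RHS = 444 is not a perfect cube.
  y = -3: RHS = -420 is not a perfect cube.
Continuing the search up to |y| = 35 finds no solutions either.
No (x, y) in the scanned range satisfies the equation.

No integer solutions with |y| ≤ 35.


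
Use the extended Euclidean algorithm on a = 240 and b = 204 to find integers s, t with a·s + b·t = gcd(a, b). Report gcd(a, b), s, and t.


Euclidean algorithm on (240, 204) — divide until remainder is 0:
  240 = 1 · 204 + 36
  204 = 5 · 36 + 24
  36 = 1 · 24 + 12
  24 = 2 · 12 + 0
gcd(240, 204) = 12.
Track Bezout coefficients alongside the remainders: start with r₀ = 240 = a·1 + b·0 (s = 1, t = 0) and r₁ = 204 = a·0 + b·1 (s = 0, t = 1); each new remainder r_{k+1} = r_{k-1} − q_k·r_k inherits s_{k+1} = s_{k-1} − q_k·s_k, t_{k+1} = t_{k-1} − q_k·t_k, so r_k = a·s_k + b·t_k at every step:
  q = 1: r = 36, s = 1 − 1·0 = 1, t = 0 − 1·1 = -1  (check: 240·1 + 204·(-1) = 36)
  q = 5: r = 24, s = 0 − 5·1 = -5, t = 1 − 5·(-1) = 6  (check: 240·(-5) + 204·6 = 24)
  q = 1: r = 12, s = 1 − 1·(-5) = 6, t = -1 − 1·6 = -7  (check: 240·6 + 204·(-7) = 12)
The row with r = 12 (the gcd) gives the Bezout coefficients s = 6, t = -7.
Result: 240 · (6) + 204 · (-7) = 12.

gcd(240, 204) = 12; s = 6, t = -7 (check: 240·6 + 204·(-7) = 12).


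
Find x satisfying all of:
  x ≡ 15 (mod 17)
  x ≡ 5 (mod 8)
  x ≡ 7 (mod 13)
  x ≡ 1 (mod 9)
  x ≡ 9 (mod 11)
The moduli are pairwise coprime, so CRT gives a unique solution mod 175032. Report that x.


Product of moduli M = 17 · 8 · 13 · 9 · 11 = 175032.
Merge one congruence at a time:
  Start: x ≡ 15 (mod 17).
  Combine with x ≡ 5 (mod 8); new modulus lcm = 136.
    Write x = 15 + 17·t and substitute into x ≡ 5 (mod 8): 17·t ≡ 5 − 15 = -10 (mod 8).
    Reduce coefficients mod 8: 1·t ≡ 6 (mod 8).
    So t ≡ 6 (mod 8).
    Then x = 15 + 17·6 = 117, valid modulo lcm(17, 8) = 136: x ≡ 117 (mod 136).
  Combine with x ≡ 7 (mod 13); new modulus lcm = 1768.
    Write x = 117 + 136·t and substitute into x ≡ 7 (mod 13): 136·t ≡ 7 − 117 = -110 (mod 13).
    Reduce coefficients mod 13: 6·t ≡ 7 (mod 13).
    The inverse of 6 mod 13 is 11 (since 6·11 = 66 = 5·13 + 1), so t ≡ 11·7 = 77 ≡ 12 (mod 13).
    Then x = 117 + 136·12 = 1749, valid modulo lcm(136, 13) = 1768: x ≡ 1749 (mod 1768).
  Combine with x ≡ 1 (mod 9); new modulus lcm = 15912.
    Write x = 1749 + 1768·t and substitute into x ≡ 1 (mod 9): 1768·t ≡ 1 − 1749 = -1748 (mod 9).
    Reduce coefficients mod 9: 4·t ≡ 7 (mod 9).
    The inverse of 4 mod 9 is 7 (since 4·7 = 28 = 3·9 + 1), so t ≡ 7·7 = 49 ≡ 4 (mod 9).
    Then x = 1749 + 1768·4 = 8821, valid modulo lcm(1768, 9) = 15912: x ≡ 8821 (mod 15912).
  Combine with x ≡ 9 (mod 11); new modulus lcm = 175032.
    Write x = 8821 + 15912·t and substitute into x ≡ 9 (mod 11): 15912·t ≡ 9 − 8821 = -8812 (mod 11).
    Reduce coefficients mod 11: 6·t ≡ 10 (mod 11).
    The inverse of 6 mod 11 is 2 (since 6·2 = 12 = 1·11 + 1), so t ≡ 2·10 = 20 ≡ 9 (mod 11).
    Then x = 8821 + 15912·9 = 152029, valid modulo lcm(15912, 11) = 175032: x ≡ 152029 (mod 175032).
Verify against each original: 152029 mod 17 = 15, 152029 mod 8 = 5, 152029 mod 13 = 7, 152029 mod 9 = 1, 152029 mod 11 = 9.

x ≡ 152029 (mod 175032).


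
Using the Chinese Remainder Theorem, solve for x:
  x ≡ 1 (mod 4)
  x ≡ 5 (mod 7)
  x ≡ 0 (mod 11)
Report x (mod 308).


Moduli 4, 7, 11 are pairwise coprime; by CRT there is a unique solution modulo M = 4 · 7 · 11 = 308.
Solve pairwise, accumulating the modulus:
  Start with x ≡ 1 (mod 4).
  Combine with x ≡ 5 (mod 7): since gcd(4, 7) = 1, we get a unique residue mod 28.
    Write x = 1 + 4·t and substitute into x ≡ 5 (mod 7): 4·t ≡ 5 − 1 = 4 (mod 7).
    The inverse of 4 mod 7 is 2 (since 4·2 = 8 = 1·7 + 1), so t ≡ 2·4 = 8 ≡ 1 (mod 7).
    Then x = 1 + 4·1 = 5, valid modulo lcm(4, 7) = 28: x ≡ 5 (mod 28).
  Combine with x ≡ 0 (mod 11): since gcd(28, 11) = 1, we get a unique residue mod 308.
    Write x = 5 + 28·t and substitute into x ≡ 0 (mod 11): 28·t ≡ 0 − 5 = -5 (mod 11).
    Reduce coefficients mod 11: 6·t ≡ 6 (mod 11).
    The inverse of 6 mod 11 is 2 (since 6·2 = 12 = 1·11 + 1), so t ≡ 2·6 = 12 ≡ 1 (mod 11).
    Then x = 5 + 28·1 = 33, valid modulo lcm(28, 11) = 308: x ≡ 33 (mod 308).
Verify: 33 mod 4 = 1 ✓, 33 mod 7 = 5 ✓, 33 mod 11 = 0 ✓.

x ≡ 33 (mod 308).


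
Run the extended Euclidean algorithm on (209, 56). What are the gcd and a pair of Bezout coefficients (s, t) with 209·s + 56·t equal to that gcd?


Euclidean algorithm on (209, 56) — divide until remainder is 0:
  209 = 3 · 56 + 41
  56 = 1 · 41 + 15
  41 = 2 · 15 + 11
  15 = 1 · 11 + 4
  11 = 2 · 4 + 3
  4 = 1 · 3 + 1
  3 = 3 · 1 + 0
gcd(209, 56) = 1.
Track Bezout coefficients alongside the remainders: start with r₀ = 209 = a·1 + b·0 (s = 1, t = 0) and r₁ = 56 = a·0 + b·1 (s = 0, t = 1); each new remainder r_{k+1} = r_{k-1} − q_k·r_k inherits s_{k+1} = s_{k-1} − q_k·s_k, t_{k+1} = t_{k-1} − q_k·t_k, so r_k = a·s_k + b·t_k at every step:
  q = 3: r = 41, s = 1 − 3·0 = 1, t = 0 − 3·1 = -3  (check: 209·1 + 56·(-3) = 41)
  q = 1: r = 15, s = 0 − 1·1 = -1, t = 1 − 1·(-3) = 4  (check: 209·(-1) + 56·4 = 15)
  q = 2: r = 11, s = 1 − 2·(-1) = 3, t = -3 − 2·4 = -11  (check: 209·3 + 56·(-11) = 11)
  q = 1: r = 4, s = -1 − 1·3 = -4, t = 4 − 1·(-11) = 15  (check: 209·(-4) + 56·15 = 4)
  q = 2: r = 3, s = 3 − 2·(-4) = 11, t = -11 − 2·15 = -41  (check: 209·11 + 56·(-41) = 3)
  q = 1: r = 1, s = -4 − 1·11 = -15, t = 15 − 1·(-41) = 56  (check: 209·(-15) + 56·56 = 1)
The row with r = 1 (the gcd) gives the Bezout coefficients s = -15, t = 56.
Result: 209 · (-15) + 56 · (56) = 1.

gcd(209, 56) = 1; s = -15, t = 56 (check: 209·(-15) + 56·56 = 1).


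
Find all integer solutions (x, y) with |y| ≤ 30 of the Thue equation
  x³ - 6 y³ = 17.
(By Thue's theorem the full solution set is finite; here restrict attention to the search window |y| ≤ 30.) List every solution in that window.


The equation is x³ - 6y³ = 17. For fixed y, x³ = 6·y³ + 17, so a solution requires the RHS to be a perfect cube.
Strategy: iterate y from -30 to 30, compute RHS = 6·y³ + 17, and check whether it is a (positive or negative) perfect cube.
Check small values of y:
  y = 0: RHS = 17 is not a perfect cube.
  y = 1: RHS = 23 is not a perfect cube.
  y = -1: RHS = 11 is not a perfect cube.
  y = 2: RHS = 65 is not a perfect cube.
  y = -2: RHS = -31 is not a perfect cube.
  y = 3: RHS = 179 is not a perfect cube.
  y = -3: RHS = -145 is not a perfect cube.
Continuing the search up to |y| = 30 finds no solutions either.
No (x, y) in the scanned range satisfies the equation.

No integer solutions with |y| ≤ 30.


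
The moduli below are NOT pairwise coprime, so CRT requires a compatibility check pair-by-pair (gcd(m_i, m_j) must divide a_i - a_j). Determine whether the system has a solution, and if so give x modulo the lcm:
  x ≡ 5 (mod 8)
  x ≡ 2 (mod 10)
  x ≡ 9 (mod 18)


Moduli 8, 10, 18 are not pairwise coprime, so CRT works modulo lcm(m_i) when all pairwise compatibility conditions hold.
Pairwise compatibility: gcd(m_i, m_j) must divide a_i - a_j for every pair.
Merge one congruence at a time:
  Start: x ≡ 5 (mod 8).
  Combine with x ≡ 2 (mod 10): gcd(8, 10) = 2, and 2 - 5 = -3 is NOT divisible by 2.
    ⇒ system is inconsistent (no integer solution).

No solution (the system is inconsistent).


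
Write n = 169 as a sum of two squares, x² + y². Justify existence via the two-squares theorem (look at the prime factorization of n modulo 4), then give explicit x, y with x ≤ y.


Step 1: Factor n = 169 = 13^2.
Step 2: Check the mod-4 condition on each prime factor: 13 ≡ 1 (mod 4), exponent 2.
All primes ≡ 3 (mod 4) appear to even exponent (or don't appear), so by the two-squares theorem n IS expressible as a sum of two squares.
Step 3: Build a representation. Here n = 13 · 13 is a product of primes ≡ 1 (mod 4). Each prime p ≡ 1 (mod 4) is itself a sum of two squares; find a² by testing p − a² for a perfect square:
  13: 13 − 1² = 12, 13 − 2² = 9 = 3² ⇒ 13 = 2² + 3².
  Combine using the Brahmagupta–Fibonacci identity (a² + b²)(c² + d²) = (ac − bd)² + (ad + bc)² = (ac + bd)² + (ad − bc)²:
  13 · 13 = 169: from (2² + 3²)(2² + 3²), take (2·2 − 3·3, 2·3 + 3·2) = (4 − 9, 6 + 6) = (-5, 12); dropping signs (only squares matter) gives (5, 12); check 5² + 12² = 25 + 144 = 169 ✓.
Step 4: Order so x ≤ y and verify: 5² + 12² = 25 + 144 = 169 = n. ✓

n = 169 = 5² + 12² (one valid representation with x ≤ y).


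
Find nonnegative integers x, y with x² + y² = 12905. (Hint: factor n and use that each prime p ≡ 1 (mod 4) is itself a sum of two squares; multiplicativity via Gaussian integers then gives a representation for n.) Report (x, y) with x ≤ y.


Step 1: Factor n = 12905 = 5 · 29 · 89.
Step 2: Check the mod-4 condition on each prime factor: 5 ≡ 1 (mod 4), exponent 1; 29 ≡ 1 (mod 4), exponent 1; 89 ≡ 1 (mod 4), exponent 1.
All primes ≡ 3 (mod 4) appear to even exponent (or don't appear), so by the two-squares theorem n IS expressible as a sum of two squares.
Step 3: Build a representation. Here n = 5 · 29 · 89 is a product of primes ≡ 1 (mod 4). Each prime p ≡ 1 (mod 4) is itself a sum of two squares; find a² by testing p − a² for a perfect square:
  5: 5 − 1² = 4 = 2² ⇒ 5 = 1² + 2².
  29: 29 − 1² = 28, 29 − 2² = 25 = 5² ⇒ 29 = 2² + 5².
  89: 89 − 1² = 88, 89 − 2² = 85, 89 − 3² = 80, 89 − 4² = 73, 89 − 5² = 64 = 8² ⇒ 89 = 5² + 8².
  Combine using the Brahmagupta–Fibonacci identity (a² + b²)(c² + d²) = (ac − bd)² + (ad + bc)² = (ac + bd)² + (ad − bc)²:
  5 · 29 = 145: from (1² + 2²)(2² + 5²), take (1·2 − 2·5, 1·5 + 2·2) = (2 − 10, 5 + 4) = (-8, 9); dropping signs (only squares matter) gives (8, 9); check 8² + 9² = 64 + 81 = 145 ✓.
  145 · 89 = 12905: from (8² + 9²)(5² + 8²), take (8·5 − 9·8, 8·8 + 9·5) = (40 − 72, 64 + 45) = (-32, 109); dropping signs (only squares matter) gives (32, 109); check 32² + 109² = 1024 + 11881 = 12905 ✓.
Step 4: Order so x ≤ y and verify: 32² + 109² = 1024 + 11881 = 12905 = n. ✓

n = 12905 = 32² + 109² (one valid representation with x ≤ y).


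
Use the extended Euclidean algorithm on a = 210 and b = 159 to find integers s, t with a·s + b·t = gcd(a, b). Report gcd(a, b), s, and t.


Euclidean algorithm on (210, 159) — divide until remainder is 0:
  210 = 1 · 159 + 51
  159 = 3 · 51 + 6
  51 = 8 · 6 + 3
  6 = 2 · 3 + 0
gcd(210, 159) = 3.
Track Bezout coefficients alongside the remainders: start with r₀ = 210 = a·1 + b·0 (s = 1, t = 0) and r₁ = 159 = a·0 + b·1 (s = 0, t = 1); each new remainder r_{k+1} = r_{k-1} − q_k·r_k inherits s_{k+1} = s_{k-1} − q_k·s_k, t_{k+1} = t_{k-1} − q_k·t_k, so r_k = a·s_k + b·t_k at every step:
  q = 1: r = 51, s = 1 − 1·0 = 1, t = 0 − 1·1 = -1  (check: 210·1 + 159·(-1) = 51)
  q = 3: r = 6, s = 0 − 3·1 = -3, t = 1 − 3·(-1) = 4  (check: 210·(-3) + 159·4 = 6)
  q = 8: r = 3, s = 1 − 8·(-3) = 25, t = -1 − 8·4 = -33  (check: 210·25 + 159·(-33) = 3)
The row with r = 3 (the gcd) gives the Bezout coefficients s = 25, t = -33.
Result: 210 · (25) + 159 · (-33) = 3.

gcd(210, 159) = 3; s = 25, t = -33 (check: 210·25 + 159·(-33) = 3).


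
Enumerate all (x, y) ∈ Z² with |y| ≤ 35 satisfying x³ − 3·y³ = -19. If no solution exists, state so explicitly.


The equation is x³ - 3y³ = -19. For fixed y, x³ = 3·y³ − 19, so a solution requires the RHS to be a perfect cube.
Strategy: iterate y from -35 to 35, compute RHS = 3·y³ − 19, and check whether it is a (positive or negative) perfect cube.
Check small values of y:
  y = 0: RHS = -19 is not a perfect cube.
  y = 1: RHS = -16 is not a perfect cube.
  y = -1: RHS = -22 is not a perfect cube.
  y = 2: RHS = 5 is not a perfect cube.
  y = -2: RHS = -43 is not a perfect cube.
  y = 3: RHS = 62 is not a perfect cube.
  y = -3: RHS = -100 is not a perfect cube.
Continuing the search up to |y| = 35 finds no solutions either.
No (x, y) in the scanned range satisfies the equation.

No integer solutions with |y| ≤ 35.


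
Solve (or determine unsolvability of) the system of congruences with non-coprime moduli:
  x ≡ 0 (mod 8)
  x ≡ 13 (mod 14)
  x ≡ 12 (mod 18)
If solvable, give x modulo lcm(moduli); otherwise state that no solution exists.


Moduli 8, 14, 18 are not pairwise coprime, so CRT works modulo lcm(m_i) when all pairwise compatibility conditions hold.
Pairwise compatibility: gcd(m_i, m_j) must divide a_i - a_j for every pair.
Merge one congruence at a time:
  Start: x ≡ 0 (mod 8).
  Combine with x ≡ 13 (mod 14): gcd(8, 14) = 2, and 13 - 0 = 13 is NOT divisible by 2.
    ⇒ system is inconsistent (no integer solution).

No solution (the system is inconsistent).


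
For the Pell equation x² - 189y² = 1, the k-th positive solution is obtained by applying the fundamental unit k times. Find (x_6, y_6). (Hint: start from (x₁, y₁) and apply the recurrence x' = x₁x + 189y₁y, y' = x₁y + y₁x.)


Step 1: Find the fundamental solution (x₁, y₁) of x² - 189y² = 1.
  Expand √189 as a continued fraction. a₀ = ⌊√189⌋ = 13; iterate m_{k+1} = d_k·a_k − m_k, d_{k+1} = (189 − m_{k+1}²)/d_k, a_{k+1} = ⌊(a₀ + m_{k+1})/d_{k+1}⌋ (starting m₀ = 0, d₀ = 1), with convergents p_k = a_k·p_{k-1} + p_{k-2}, q_k = a_k·q_{k-1} + q_{k-2} (p₋₁ = 1, q₋₁ = 0):
  k = 0: a₀ = 13; p₀/q₀ = 13/1; p₀² − 189·q₀² = 169 − 189 = -20.
  k = 1: m = 13, d = 20, a = ⌊(13 + 13)/20⌋ = 1; p/q = (1·13 + 1)/(1·1 + 0) = 14/1; p² − 189·q² = 196 − 189 = 7.
  k = 2: m = 7, d = 7, a = ⌊(13 + 7)/7⌋ = 2; p/q = (2·14 + 13)/(2·1 + 1) = 41/3; p² − 189·q² = 1681 − 1701 = -20.
  k = 3: m = 7, d = 20, a = ⌊(13 + 7)/20⌋ = 1; p/q = (1·41 + 14)/(1·3 + 1) = 55/4; p² − 189·q² = 3025 − 3024 = 1.
  The first convergent with p² − 189·q² = 1 gives the fundamental solution (x₁, y₁) = (55, 4).
Step 2: Apply the recurrence (x_{n+1}, y_{n+1}) = (x₁x_n + 189y₁y_n, x₁y_n + y₁x_n) repeatedly.
  From (x_1, y_1) = (55, 4): x_2 = 55·55 + 189·4·4 = 6049; y_2 = 55·4 + 4·55 = 440.
  From (x_2, y_2) = (6049, 440): x_3 = 55·6049 + 189·4·440 = 665335; y_3 = 55·440 + 4·6049 = 48396.
  From (x_3, y_3) = (665335, 48396): x_4 = 55·665335 + 189·4·48396 = 73180801; y_4 = 55·48396 + 4·665335 = 5323120.
  From (x_4, y_4) = (73180801, 5323120): x_5 = 55·73180801 + 189·4·5323120 = 8049222775; y_5 = 55·5323120 + 4·73180801 = 585494804.
  From (x_5, y_5) = (8049222775, 585494804): x_6 = 55·8049222775 + 189·4·585494804 = 885341324449; y_6 = 55·585494804 + 4·8049222775 = 64399105320.
Step 3: Verify x_6² - 189·y_6² = 783829260777109485153601 - 783829260777109485153600 = 1 (should be 1). ✓

(x_1, y_1) = (55, 4); (x_6, y_6) = (885341324449, 64399105320).
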